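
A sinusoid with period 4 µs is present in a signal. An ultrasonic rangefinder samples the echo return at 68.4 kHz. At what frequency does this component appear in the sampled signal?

23.6 kHz

T = 4 µs → f = 1/T = 250 kHz.
250 kHz mod fs = 44.8 kHz.
44.8 kHz > fs/2 = 34.2 kHz, folds to fs − 44.8 kHz = 23.6 kHz.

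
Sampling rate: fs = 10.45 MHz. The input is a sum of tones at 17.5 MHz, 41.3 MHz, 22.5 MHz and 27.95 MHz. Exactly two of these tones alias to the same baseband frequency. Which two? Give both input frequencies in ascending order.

fs/2 = 5.225 MHz.
17.5 MHz mod fs = 7.05 MHz.
7.05 MHz > fs/2 = 5.225 MHz, folds to fs − 7.05 MHz = 3.4 MHz.
41.3 MHz mod fs = 9.95 MHz.
9.95 MHz > fs/2 = 5.225 MHz, folds to fs − 9.95 MHz = 0.5 MHz.
22.5 MHz mod fs = 1.6 MHz.
1.6 MHz ≤ fs/2 = 5.225 MHz, appears at 1.6 MHz.
27.95 MHz mod fs = 7.05 MHz.
7.05 MHz > fs/2 = 5.225 MHz, folds to fs − 7.05 MHz = 3.4 MHz.
17.5 MHz and 27.95 MHz both map to 3.4 MHz.

17.5 MHz, 27.95 MHz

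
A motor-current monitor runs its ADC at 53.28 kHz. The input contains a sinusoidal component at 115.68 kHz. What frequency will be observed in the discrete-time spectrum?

9.12 kHz

115.68 kHz mod fs = 9.12 kHz.
9.12 kHz ≤ fs/2 = 26.64 kHz, appears at 9.12 kHz.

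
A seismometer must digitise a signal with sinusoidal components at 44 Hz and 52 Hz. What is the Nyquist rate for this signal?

Highest-frequency component: 52 Hz.
Nyquist rate = 2 × 52 Hz = 104 Hz.

104 Hz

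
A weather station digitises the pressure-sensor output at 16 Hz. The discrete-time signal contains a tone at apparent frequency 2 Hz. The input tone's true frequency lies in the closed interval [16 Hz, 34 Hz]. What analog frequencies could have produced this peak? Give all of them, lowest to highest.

18 Hz, 30 Hz, 34 Hz

Frequencies that alias to 2 Hz are k·fs ± 2 Hz for integer k ≥ 0.
k=0: 2 Hz.
k=1: 14 Hz, 18 Hz.
k=2: 30 Hz, 34 Hz.
k=3: 46 Hz, 50 Hz.
Within [16 Hz, 34 Hz]: 18 Hz, 30 Hz, 34 Hz.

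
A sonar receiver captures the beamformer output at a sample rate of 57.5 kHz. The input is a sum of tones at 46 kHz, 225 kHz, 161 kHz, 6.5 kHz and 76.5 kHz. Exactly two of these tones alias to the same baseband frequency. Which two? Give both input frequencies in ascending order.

fs/2 = 28.75 kHz.
46 kHz > fs/2 = 28.75 kHz, folds to fs − 46 kHz = 11.5 kHz.
225 kHz mod fs = 52.5 kHz.
52.5 kHz > fs/2 = 28.75 kHz, folds to fs − 52.5 kHz = 5 kHz.
161 kHz mod fs = 46 kHz.
46 kHz > fs/2 = 28.75 kHz, folds to fs − 46 kHz = 11.5 kHz.
6.5 kHz ≤ fs/2 = 28.75 kHz, passes unchanged.
76.5 kHz mod fs = 19 kHz.
19 kHz ≤ fs/2 = 28.75 kHz, appears at 19 kHz.
46 kHz and 161 kHz both map to 11.5 kHz.

46 kHz, 161 kHz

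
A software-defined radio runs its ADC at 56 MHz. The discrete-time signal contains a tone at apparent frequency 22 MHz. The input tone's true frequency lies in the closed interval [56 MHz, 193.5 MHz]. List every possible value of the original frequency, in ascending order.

78 MHz, 90 MHz, 134 MHz, 146 MHz, 190 MHz

Frequencies that alias to 22 MHz are k·fs ± 22 MHz for integer k ≥ 0.
k=0: 22 MHz.
k=1: 34 MHz, 78 MHz.
k=2: 90 MHz, 134 MHz.
k=3: 146 MHz, 190 MHz.
k=4: 202 MHz, 246 MHz.
Within [56 MHz, 193.5 MHz]: 78 MHz, 90 MHz, 134 MHz, 146 MHz, 190 MHz.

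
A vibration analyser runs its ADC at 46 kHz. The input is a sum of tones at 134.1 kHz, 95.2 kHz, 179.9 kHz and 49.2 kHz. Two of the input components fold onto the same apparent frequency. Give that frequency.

fs/2 = 23 kHz.
134.1 kHz mod fs = 42.1 kHz.
42.1 kHz > fs/2 = 23 kHz, folds to fs − 42.1 kHz = 3.9 kHz.
95.2 kHz mod fs = 3.2 kHz.
3.2 kHz ≤ fs/2 = 23 kHz, appears at 3.2 kHz.
179.9 kHz mod fs = 41.9 kHz.
41.9 kHz > fs/2 = 23 kHz, folds to fs − 41.9 kHz = 4.1 kHz.
49.2 kHz mod fs = 3.2 kHz.
3.2 kHz ≤ fs/2 = 23 kHz, appears at 3.2 kHz.
49.2 kHz and 95.2 kHz both map to 3.2 kHz.

3.2 kHz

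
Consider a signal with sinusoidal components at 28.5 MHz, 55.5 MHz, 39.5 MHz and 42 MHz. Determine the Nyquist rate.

Highest-frequency component: 55.5 MHz.
Nyquist rate = 2 × 55.5 MHz = 111 MHz.

111 MHz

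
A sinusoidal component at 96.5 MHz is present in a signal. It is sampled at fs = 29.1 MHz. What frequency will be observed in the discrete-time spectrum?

96.5 MHz mod fs = 9.2 MHz.
9.2 MHz ≤ fs/2 = 14.55 MHz, appears at 9.2 MHz.

9.2 MHz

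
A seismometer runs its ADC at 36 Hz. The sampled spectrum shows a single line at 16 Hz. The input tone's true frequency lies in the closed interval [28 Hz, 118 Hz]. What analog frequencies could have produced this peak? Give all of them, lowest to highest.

Frequencies that alias to 16 Hz are k·fs ± 16 Hz for integer k ≥ 0.
k=0: 16 Hz.
k=1: 20 Hz, 52 Hz.
k=2: 56 Hz, 88 Hz.
k=3: 92 Hz, 124 Hz.
k=4: 128 Hz, 160 Hz.
Within [28 Hz, 118 Hz]: 52 Hz, 56 Hz, 88 Hz, 92 Hz.

52 Hz, 56 Hz, 88 Hz, 92 Hz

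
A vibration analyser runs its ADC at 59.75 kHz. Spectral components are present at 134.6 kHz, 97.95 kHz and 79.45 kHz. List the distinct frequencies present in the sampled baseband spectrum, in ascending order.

fs/2 = 29.875 kHz.
134.6 kHz mod fs = 15.1 kHz.
15.1 kHz ≤ fs/2 = 29.875 kHz, appears at 15.1 kHz.
97.95 kHz mod fs = 38.2 kHz.
38.2 kHz > fs/2 = 29.875 kHz, folds to fs − 38.2 kHz = 21.55 kHz.
79.45 kHz mod fs = 19.7 kHz.
19.7 kHz ≤ fs/2 = 29.875 kHz, appears at 19.7 kHz.
Distinct values: {15.1 kHz, 19.7 kHz, 21.55 kHz}.

15.1 kHz, 19.7 kHz, 21.55 kHz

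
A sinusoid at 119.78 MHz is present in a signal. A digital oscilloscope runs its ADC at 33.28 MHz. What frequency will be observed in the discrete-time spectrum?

119.78 MHz mod fs = 19.94 MHz.
19.94 MHz > fs/2 = 16.64 MHz, folds to fs − 19.94 MHz = 13.34 MHz.

13.34 MHz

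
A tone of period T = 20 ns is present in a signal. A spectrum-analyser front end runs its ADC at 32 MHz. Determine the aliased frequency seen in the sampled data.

T = 20 ns → f = 1/T = 50 MHz.
50 MHz mod fs = 18 MHz.
18 MHz > fs/2 = 16 MHz, folds to fs − 18 MHz = 14 MHz.

14 MHz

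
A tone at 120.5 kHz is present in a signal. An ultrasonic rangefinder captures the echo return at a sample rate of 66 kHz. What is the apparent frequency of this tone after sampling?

120.5 kHz mod fs = 54.5 kHz.
54.5 kHz > fs/2 = 33 kHz, folds to fs − 54.5 kHz = 11.5 kHz.

11.5 kHz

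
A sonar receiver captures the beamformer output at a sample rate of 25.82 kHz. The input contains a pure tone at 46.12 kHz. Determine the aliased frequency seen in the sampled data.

46.12 kHz mod fs = 20.3 kHz.
20.3 kHz > fs/2 = 12.91 kHz, folds to fs − 20.3 kHz = 5.52 kHz.

5.52 kHz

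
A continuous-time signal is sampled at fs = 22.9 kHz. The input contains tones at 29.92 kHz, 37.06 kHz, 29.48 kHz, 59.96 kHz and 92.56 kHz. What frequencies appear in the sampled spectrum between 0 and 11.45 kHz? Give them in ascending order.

0.96 kHz, 6.58 kHz, 7.02 kHz, 8.74 kHz

fs/2 = 11.45 kHz.
29.92 kHz mod fs = 7.02 kHz.
7.02 kHz ≤ fs/2 = 11.45 kHz, appears at 7.02 kHz.
37.06 kHz mod fs = 14.16 kHz.
14.16 kHz > fs/2 = 11.45 kHz, folds to fs − 14.16 kHz = 8.74 kHz.
29.48 kHz mod fs = 6.58 kHz.
6.58 kHz ≤ fs/2 = 11.45 kHz, appears at 6.58 kHz.
59.96 kHz mod fs = 14.16 kHz.
14.16 kHz > fs/2 = 11.45 kHz, folds to fs − 14.16 kHz = 8.74 kHz.
92.56 kHz mod fs = 0.96 kHz.
0.96 kHz ≤ fs/2 = 11.45 kHz, appears at 0.96 kHz.
Distinct values: {0.96 kHz, 6.58 kHz, 7.02 kHz, 8.74 kHz}.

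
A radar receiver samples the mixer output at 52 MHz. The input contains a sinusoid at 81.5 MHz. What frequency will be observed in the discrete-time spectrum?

22.5 MHz

81.5 MHz mod fs = 29.5 MHz.
29.5 MHz > fs/2 = 26 MHz, folds to fs − 29.5 MHz = 22.5 MHz.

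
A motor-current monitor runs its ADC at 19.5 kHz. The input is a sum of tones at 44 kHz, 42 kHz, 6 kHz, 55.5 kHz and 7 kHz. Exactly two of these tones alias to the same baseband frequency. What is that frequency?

fs/2 = 9.75 kHz.
44 kHz mod fs = 5 kHz.
5 kHz ≤ fs/2 = 9.75 kHz, appears at 5 kHz.
42 kHz mod fs = 3 kHz.
3 kHz ≤ fs/2 = 9.75 kHz, appears at 3 kHz.
6 kHz ≤ fs/2 = 9.75 kHz, passes unchanged.
55.5 kHz mod fs = 16.5 kHz.
16.5 kHz > fs/2 = 9.75 kHz, folds to fs − 16.5 kHz = 3 kHz.
7 kHz ≤ fs/2 = 9.75 kHz, passes unchanged.
42 kHz and 55.5 kHz both map to 3 kHz.

3 kHz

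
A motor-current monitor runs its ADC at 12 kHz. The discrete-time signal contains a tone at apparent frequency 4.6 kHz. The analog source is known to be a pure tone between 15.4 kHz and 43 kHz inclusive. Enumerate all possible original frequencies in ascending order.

16.6 kHz, 19.4 kHz, 28.6 kHz, 31.4 kHz, 40.6 kHz

Frequencies that alias to 4.6 kHz are k·fs ± 4.6 kHz for integer k ≥ 0.
k=0: 4.6 kHz.
k=1: 7.4 kHz, 16.6 kHz.
k=2: 19.4 kHz, 28.6 kHz.
k=3: 31.4 kHz, 40.6 kHz.
k=4: 43.4 kHz, 52.6 kHz.
Within [15.4 kHz, 43 kHz]: 16.6 kHz, 19.4 kHz, 28.6 kHz, 31.4 kHz, 40.6 kHz.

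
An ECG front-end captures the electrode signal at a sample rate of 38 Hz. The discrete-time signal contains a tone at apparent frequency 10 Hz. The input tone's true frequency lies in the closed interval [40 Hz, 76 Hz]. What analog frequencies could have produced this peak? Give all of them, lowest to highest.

Frequencies that alias to 10 Hz are k·fs ± 10 Hz for integer k ≥ 0.
k=0: 10 Hz.
k=1: 28 Hz, 48 Hz.
k=2: 66 Hz, 86 Hz.
k=3: 104 Hz, 124 Hz.
Within [40 Hz, 76 Hz]: 48 Hz, 66 Hz.

48 Hz, 66 Hz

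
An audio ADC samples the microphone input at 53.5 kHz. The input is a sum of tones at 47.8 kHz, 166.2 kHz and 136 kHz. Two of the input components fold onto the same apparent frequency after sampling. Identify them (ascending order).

47.8 kHz, 166.2 kHz

fs/2 = 26.75 kHz.
47.8 kHz > fs/2 = 26.75 kHz, folds to fs − 47.8 kHz = 5.7 kHz.
166.2 kHz mod fs = 5.7 kHz.
5.7 kHz ≤ fs/2 = 26.75 kHz, appears at 5.7 kHz.
136 kHz mod fs = 29 kHz.
29 kHz > fs/2 = 26.75 kHz, folds to fs − 29 kHz = 24.5 kHz.
47.8 kHz and 166.2 kHz both map to 5.7 kHz.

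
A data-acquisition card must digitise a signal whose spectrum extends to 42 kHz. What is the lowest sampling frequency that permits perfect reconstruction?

84 kHz

Nyquist rate = 2 × 42 kHz = 84 kHz.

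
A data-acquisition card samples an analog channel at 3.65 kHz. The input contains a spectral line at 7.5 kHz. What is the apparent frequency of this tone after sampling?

7.5 kHz mod fs = 0.2 kHz.
0.2 kHz ≤ fs/2 = 1.825 kHz, appears at 0.2 kHz.

0.2 kHz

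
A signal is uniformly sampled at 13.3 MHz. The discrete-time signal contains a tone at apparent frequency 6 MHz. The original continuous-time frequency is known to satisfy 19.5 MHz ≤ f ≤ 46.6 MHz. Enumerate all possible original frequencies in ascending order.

Frequencies that alias to 6 MHz are k·fs ± 6 MHz for integer k ≥ 0.
k=0: 6 MHz.
k=1: 7.3 MHz, 19.3 MHz.
k=2: 20.6 MHz, 32.6 MHz.
k=3: 33.9 MHz, 45.9 MHz.
k=4: 47.2 MHz, 59.2 MHz.
Within [19.5 MHz, 46.6 MHz]: 20.6 MHz, 32.6 MHz, 33.9 MHz, 45.9 MHz.

20.6 MHz, 32.6 MHz, 33.9 MHz, 45.9 MHz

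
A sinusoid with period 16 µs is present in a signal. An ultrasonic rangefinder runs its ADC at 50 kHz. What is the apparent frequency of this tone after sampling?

T = 16 µs → f = 1/T = 62.5 kHz.
62.5 kHz mod fs = 12.5 kHz.
12.5 kHz ≤ fs/2 = 25 kHz, appears at 12.5 kHz.

12.5 kHz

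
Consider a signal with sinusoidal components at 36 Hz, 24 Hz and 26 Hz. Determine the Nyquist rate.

72 Hz

Highest-frequency component: 36 Hz.
Nyquist rate = 2 × 36 Hz = 72 Hz.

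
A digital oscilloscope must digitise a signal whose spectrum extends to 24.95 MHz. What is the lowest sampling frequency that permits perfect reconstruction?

Nyquist rate = 2 × 24.95 MHz = 49.9 MHz.

49.9 MHz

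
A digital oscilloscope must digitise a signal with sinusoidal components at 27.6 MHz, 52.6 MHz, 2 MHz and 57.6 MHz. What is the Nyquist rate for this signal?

115.2 MHz

Highest-frequency component: 57.6 MHz.
Nyquist rate = 2 × 57.6 MHz = 115.2 MHz.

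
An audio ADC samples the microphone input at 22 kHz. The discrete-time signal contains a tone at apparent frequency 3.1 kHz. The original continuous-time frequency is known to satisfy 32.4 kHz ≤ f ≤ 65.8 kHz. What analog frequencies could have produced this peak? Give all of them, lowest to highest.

Frequencies that alias to 3.1 kHz are k·fs ± 3.1 kHz for integer k ≥ 0.
k=0: 3.1 kHz.
k=1: 18.9 kHz, 25.1 kHz.
k=2: 40.9 kHz, 47.1 kHz.
k=3: 62.9 kHz, 69.1 kHz.
k=4: 84.9 kHz, 91.1 kHz.
Within [32.4 kHz, 65.8 kHz]: 40.9 kHz, 47.1 kHz, 62.9 kHz.

40.9 kHz, 47.1 kHz, 62.9 kHz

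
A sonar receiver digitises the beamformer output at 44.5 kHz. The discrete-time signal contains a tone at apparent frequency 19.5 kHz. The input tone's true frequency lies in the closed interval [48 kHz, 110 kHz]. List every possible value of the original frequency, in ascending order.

64 kHz, 69.5 kHz, 108.5 kHz

Frequencies that alias to 19.5 kHz are k·fs ± 19.5 kHz for integer k ≥ 0.
k=0: 19.5 kHz.
k=1: 25 kHz, 64 kHz.
k=2: 69.5 kHz, 108.5 kHz.
k=3: 114 kHz, 153 kHz.
Within [48 kHz, 110 kHz]: 64 kHz, 69.5 kHz, 108.5 kHz.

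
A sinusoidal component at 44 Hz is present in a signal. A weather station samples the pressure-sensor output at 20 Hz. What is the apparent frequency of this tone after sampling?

44 Hz mod fs = 4 Hz.
4 Hz ≤ fs/2 = 10 Hz, appears at 4 Hz.

4 Hz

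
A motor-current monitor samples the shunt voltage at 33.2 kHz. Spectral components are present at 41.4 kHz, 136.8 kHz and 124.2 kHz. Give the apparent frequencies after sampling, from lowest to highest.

fs/2 = 16.6 kHz.
41.4 kHz mod fs = 8.2 kHz.
8.2 kHz ≤ fs/2 = 16.6 kHz, appears at 8.2 kHz.
136.8 kHz mod fs = 4 kHz.
4 kHz ≤ fs/2 = 16.6 kHz, appears at 4 kHz.
124.2 kHz mod fs = 24.6 kHz.
24.6 kHz > fs/2 = 16.6 kHz, folds to fs − 24.6 kHz = 8.6 kHz.
Distinct values: {4 kHz, 8.2 kHz, 8.6 kHz}.

4 kHz, 8.2 kHz, 8.6 kHz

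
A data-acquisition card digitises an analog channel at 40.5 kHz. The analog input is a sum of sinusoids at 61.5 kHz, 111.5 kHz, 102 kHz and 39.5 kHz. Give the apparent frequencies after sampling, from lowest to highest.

1 kHz, 10 kHz, 19.5 kHz

fs/2 = 20.25 kHz.
61.5 kHz mod fs = 21 kHz.
21 kHz > fs/2 = 20.25 kHz, folds to fs − 21 kHz = 19.5 kHz.
111.5 kHz mod fs = 30.5 kHz.
30.5 kHz > fs/2 = 20.25 kHz, folds to fs − 30.5 kHz = 10 kHz.
102 kHz mod fs = 21 kHz.
21 kHz > fs/2 = 20.25 kHz, folds to fs − 21 kHz = 19.5 kHz.
39.5 kHz > fs/2 = 20.25 kHz, folds to fs − 39.5 kHz = 1 kHz.
Distinct values: {1 kHz, 10 kHz, 19.5 kHz}.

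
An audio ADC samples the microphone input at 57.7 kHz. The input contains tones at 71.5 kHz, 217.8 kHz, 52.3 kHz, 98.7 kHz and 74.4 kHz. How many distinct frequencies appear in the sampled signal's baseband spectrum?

fs/2 = 28.85 kHz.
71.5 kHz mod fs = 13.8 kHz.
13.8 kHz ≤ fs/2 = 28.85 kHz, appears at 13.8 kHz.
217.8 kHz mod fs = 44.7 kHz.
44.7 kHz > fs/2 = 28.85 kHz, folds to fs − 44.7 kHz = 13 kHz.
52.3 kHz > fs/2 = 28.85 kHz, folds to fs − 52.3 kHz = 5.4 kHz.
98.7 kHz mod fs = 41 kHz.
41 kHz > fs/2 = 28.85 kHz, folds to fs − 41 kHz = 16.7 kHz.
74.4 kHz mod fs = 16.7 kHz.
16.7 kHz ≤ fs/2 = 28.85 kHz, appears at 16.7 kHz.
Distinct values: {5.4 kHz, 13 kHz, 13.8 kHz, 16.7 kHz} → 4.

4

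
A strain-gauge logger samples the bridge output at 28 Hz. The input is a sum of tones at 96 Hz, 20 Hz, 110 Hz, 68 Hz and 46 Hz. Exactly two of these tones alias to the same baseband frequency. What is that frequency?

12 Hz

fs/2 = 14 Hz.
96 Hz mod fs = 12 Hz.
12 Hz ≤ fs/2 = 14 Hz, appears at 12 Hz.
20 Hz > fs/2 = 14 Hz, folds to fs − 20 Hz = 8 Hz.
110 Hz mod fs = 26 Hz.
26 Hz > fs/2 = 14 Hz, folds to fs − 26 Hz = 2 Hz.
68 Hz mod fs = 12 Hz.
12 Hz ≤ fs/2 = 14 Hz, appears at 12 Hz.
46 Hz mod fs = 18 Hz.
18 Hz > fs/2 = 14 Hz, folds to fs − 18 Hz = 10 Hz.
68 Hz and 96 Hz both map to 12 Hz.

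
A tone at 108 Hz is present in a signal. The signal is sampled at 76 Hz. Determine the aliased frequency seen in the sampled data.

108 Hz mod fs = 32 Hz.
32 Hz ≤ fs/2 = 38 Hz, appears at 32 Hz.

32 Hz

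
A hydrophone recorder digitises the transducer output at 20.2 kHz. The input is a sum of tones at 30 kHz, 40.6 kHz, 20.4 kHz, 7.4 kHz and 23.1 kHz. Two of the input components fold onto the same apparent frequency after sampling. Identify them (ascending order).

20.4 kHz, 40.6 kHz

fs/2 = 10.1 kHz.
30 kHz mod fs = 9.8 kHz.
9.8 kHz ≤ fs/2 = 10.1 kHz, appears at 9.8 kHz.
40.6 kHz mod fs = 0.2 kHz.
0.2 kHz ≤ fs/2 = 10.1 kHz, appears at 0.2 kHz.
20.4 kHz mod fs = 0.2 kHz.
0.2 kHz ≤ fs/2 = 10.1 kHz, appears at 0.2 kHz.
7.4 kHz ≤ fs/2 = 10.1 kHz, passes unchanged.
23.1 kHz mod fs = 2.9 kHz.
2.9 kHz ≤ fs/2 = 10.1 kHz, appears at 2.9 kHz.
20.4 kHz and 40.6 kHz both map to 0.2 kHz.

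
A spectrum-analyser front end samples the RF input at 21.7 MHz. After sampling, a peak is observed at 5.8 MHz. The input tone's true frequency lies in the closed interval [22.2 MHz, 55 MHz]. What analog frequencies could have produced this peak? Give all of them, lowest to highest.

Frequencies that alias to 5.8 MHz are k·fs ± 5.8 MHz for integer k ≥ 0.
k=0: 5.8 MHz.
k=1: 15.9 MHz, 27.5 MHz.
k=2: 37.6 MHz, 49.2 MHz.
k=3: 59.3 MHz, 70.9 MHz.
Within [22.2 MHz, 55 MHz]: 27.5 MHz, 37.6 MHz, 49.2 MHz.

27.5 MHz, 37.6 MHz, 49.2 MHz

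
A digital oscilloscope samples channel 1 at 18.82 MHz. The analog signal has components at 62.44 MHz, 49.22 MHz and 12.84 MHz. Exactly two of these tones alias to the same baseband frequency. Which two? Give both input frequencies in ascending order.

fs/2 = 9.41 MHz.
62.44 MHz mod fs = 5.98 MHz.
5.98 MHz ≤ fs/2 = 9.41 MHz, appears at 5.98 MHz.
49.22 MHz mod fs = 11.58 MHz.
11.58 MHz > fs/2 = 9.41 MHz, folds to fs − 11.58 MHz = 7.24 MHz.
12.84 MHz > fs/2 = 9.41 MHz, folds to fs − 12.84 MHz = 5.98 MHz.
12.84 MHz and 62.44 MHz both map to 5.98 MHz.

12.84 MHz, 62.44 MHz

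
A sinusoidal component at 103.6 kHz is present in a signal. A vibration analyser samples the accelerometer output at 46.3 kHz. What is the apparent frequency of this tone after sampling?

103.6 kHz mod fs = 11 kHz.
11 kHz ≤ fs/2 = 23.15 kHz, appears at 11 kHz.

11 kHz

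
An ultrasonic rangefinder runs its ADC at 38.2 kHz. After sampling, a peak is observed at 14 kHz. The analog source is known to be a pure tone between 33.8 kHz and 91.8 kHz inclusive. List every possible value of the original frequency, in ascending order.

Frequencies that alias to 14 kHz are k·fs ± 14 kHz for integer k ≥ 0.
k=0: 14 kHz.
k=1: 24.2 kHz, 52.2 kHz.
k=2: 62.4 kHz, 90.4 kHz.
k=3: 100.6 kHz, 128.6 kHz.
Within [33.8 kHz, 91.8 kHz]: 52.2 kHz, 62.4 kHz, 90.4 kHz.

52.2 kHz, 62.4 kHz, 90.4 kHz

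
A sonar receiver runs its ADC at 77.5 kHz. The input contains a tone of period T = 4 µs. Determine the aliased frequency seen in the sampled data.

17.5 kHz

T = 4 µs → f = 1/T = 250 kHz.
250 kHz mod fs = 17.5 kHz.
17.5 kHz ≤ fs/2 = 38.75 kHz, appears at 17.5 kHz.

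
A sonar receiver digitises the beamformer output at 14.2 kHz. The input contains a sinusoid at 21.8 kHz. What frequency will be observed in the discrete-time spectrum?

6.6 kHz

21.8 kHz mod fs = 7.6 kHz.
7.6 kHz > fs/2 = 7.1 kHz, folds to fs − 7.6 kHz = 6.6 kHz.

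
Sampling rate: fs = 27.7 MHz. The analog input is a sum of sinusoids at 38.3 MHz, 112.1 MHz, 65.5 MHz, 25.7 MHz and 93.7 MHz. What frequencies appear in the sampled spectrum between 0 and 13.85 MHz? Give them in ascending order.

1.3 MHz, 2 MHz, 10.1 MHz, 10.6 MHz

fs/2 = 13.85 MHz.
38.3 MHz mod fs = 10.6 MHz.
10.6 MHz ≤ fs/2 = 13.85 MHz, appears at 10.6 MHz.
112.1 MHz mod fs = 1.3 MHz.
1.3 MHz ≤ fs/2 = 13.85 MHz, appears at 1.3 MHz.
65.5 MHz mod fs = 10.1 MHz.
10.1 MHz ≤ fs/2 = 13.85 MHz, appears at 10.1 MHz.
25.7 MHz > fs/2 = 13.85 MHz, folds to fs − 25.7 MHz = 2 MHz.
93.7 MHz mod fs = 10.6 MHz.
10.6 MHz ≤ fs/2 = 13.85 MHz, appears at 10.6 MHz.
Distinct values: {1.3 MHz, 2 MHz, 10.1 MHz, 10.6 MHz}.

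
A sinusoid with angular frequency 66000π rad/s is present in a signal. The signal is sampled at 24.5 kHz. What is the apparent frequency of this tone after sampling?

8.5 kHz

ω = 66000π rad/s → f = ω/(2π) = 33000 Hz = 33 kHz.
33 kHz mod fs = 8.5 kHz.
8.5 kHz ≤ fs/2 = 12.25 kHz, appears at 8.5 kHz.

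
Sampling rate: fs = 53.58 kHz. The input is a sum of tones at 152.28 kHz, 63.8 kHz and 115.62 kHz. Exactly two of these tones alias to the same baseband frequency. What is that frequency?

fs/2 = 26.79 kHz.
152.28 kHz mod fs = 45.12 kHz.
45.12 kHz > fs/2 = 26.79 kHz, folds to fs − 45.12 kHz = 8.46 kHz.
63.8 kHz mod fs = 10.22 kHz.
10.22 kHz ≤ fs/2 = 26.79 kHz, appears at 10.22 kHz.
115.62 kHz mod fs = 8.46 kHz.
8.46 kHz ≤ fs/2 = 26.79 kHz, appears at 8.46 kHz.
115.62 kHz and 152.28 kHz both map to 8.46 kHz.

8.46 kHz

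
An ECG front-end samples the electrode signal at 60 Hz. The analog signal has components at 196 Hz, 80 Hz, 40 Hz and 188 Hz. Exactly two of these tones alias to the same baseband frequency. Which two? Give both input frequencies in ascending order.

fs/2 = 30 Hz.
196 Hz mod fs = 16 Hz.
16 Hz ≤ fs/2 = 30 Hz, appears at 16 Hz.
80 Hz mod fs = 20 Hz.
20 Hz ≤ fs/2 = 30 Hz, appears at 20 Hz.
40 Hz > fs/2 = 30 Hz, folds to fs − 40 Hz = 20 Hz.
188 Hz mod fs = 8 Hz.
8 Hz ≤ fs/2 = 30 Hz, appears at 8 Hz.
40 Hz and 80 Hz both map to 20 Hz.

40 Hz, 80 Hz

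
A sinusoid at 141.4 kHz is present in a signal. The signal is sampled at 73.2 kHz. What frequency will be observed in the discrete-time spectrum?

141.4 kHz mod fs = 68.2 kHz.
68.2 kHz > fs/2 = 36.6 kHz, folds to fs − 68.2 kHz = 5 kHz.

5 kHz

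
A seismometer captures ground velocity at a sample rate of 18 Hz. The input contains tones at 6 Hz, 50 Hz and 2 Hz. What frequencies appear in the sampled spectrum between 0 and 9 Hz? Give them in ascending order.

2 Hz, 4 Hz, 6 Hz

fs/2 = 9 Hz.
6 Hz ≤ fs/2 = 9 Hz, passes unchanged.
50 Hz mod fs = 14 Hz.
14 Hz > fs/2 = 9 Hz, folds to fs − 14 Hz = 4 Hz.
2 Hz ≤ fs/2 = 9 Hz, passes unchanged.
Distinct values: {2 Hz, 4 Hz, 6 Hz}.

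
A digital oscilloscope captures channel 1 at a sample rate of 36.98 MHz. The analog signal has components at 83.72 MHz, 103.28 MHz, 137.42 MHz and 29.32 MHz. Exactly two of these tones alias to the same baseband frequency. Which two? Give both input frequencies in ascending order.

29.32 MHz, 103.28 MHz

fs/2 = 18.49 MHz.
83.72 MHz mod fs = 9.76 MHz.
9.76 MHz ≤ fs/2 = 18.49 MHz, appears at 9.76 MHz.
103.28 MHz mod fs = 29.32 MHz.
29.32 MHz > fs/2 = 18.49 MHz, folds to fs − 29.32 MHz = 7.66 MHz.
137.42 MHz mod fs = 26.48 MHz.
26.48 MHz > fs/2 = 18.49 MHz, folds to fs − 26.48 MHz = 10.5 MHz.
29.32 MHz > fs/2 = 18.49 MHz, folds to fs − 29.32 MHz = 7.66 MHz.
29.32 MHz and 103.28 MHz both map to 7.66 MHz.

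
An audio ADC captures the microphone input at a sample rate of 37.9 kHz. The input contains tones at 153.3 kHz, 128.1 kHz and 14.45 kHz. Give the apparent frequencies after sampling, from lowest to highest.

1.7 kHz, 14.4 kHz, 14.45 kHz

fs/2 = 18.95 kHz.
153.3 kHz mod fs = 1.7 kHz.
1.7 kHz ≤ fs/2 = 18.95 kHz, appears at 1.7 kHz.
128.1 kHz mod fs = 14.4 kHz.
14.4 kHz ≤ fs/2 = 18.95 kHz, appears at 14.4 kHz.
14.45 kHz ≤ fs/2 = 18.95 kHz, passes unchanged.
Distinct values: {1.7 kHz, 14.4 kHz, 14.45 kHz}.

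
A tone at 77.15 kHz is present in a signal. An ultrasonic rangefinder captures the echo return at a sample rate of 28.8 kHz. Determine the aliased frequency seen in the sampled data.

9.25 kHz

77.15 kHz mod fs = 19.55 kHz.
19.55 kHz > fs/2 = 14.4 kHz, folds to fs − 19.55 kHz = 9.25 kHz.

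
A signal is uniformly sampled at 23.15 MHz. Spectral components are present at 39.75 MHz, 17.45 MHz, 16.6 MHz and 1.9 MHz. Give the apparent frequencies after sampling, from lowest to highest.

fs/2 = 11.575 MHz.
39.75 MHz mod fs = 16.6 MHz.
16.6 MHz > fs/2 = 11.575 MHz, folds to fs − 16.6 MHz = 6.55 MHz.
17.45 MHz > fs/2 = 11.575 MHz, folds to fs − 17.45 MHz = 5.7 MHz.
16.6 MHz > fs/2 = 11.575 MHz, folds to fs − 16.6 MHz = 6.55 MHz.
1.9 MHz ≤ fs/2 = 11.575 MHz, passes unchanged.
Distinct values: {1.9 MHz, 5.7 MHz, 6.55 MHz}.

1.9 MHz, 5.7 MHz, 6.55 MHz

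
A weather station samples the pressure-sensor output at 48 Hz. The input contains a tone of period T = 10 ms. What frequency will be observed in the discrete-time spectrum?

4 Hz

T = 10 ms → f = 1/T = 100 Hz.
100 Hz mod fs = 4 Hz.
4 Hz ≤ fs/2 = 24 Hz, appears at 4 Hz.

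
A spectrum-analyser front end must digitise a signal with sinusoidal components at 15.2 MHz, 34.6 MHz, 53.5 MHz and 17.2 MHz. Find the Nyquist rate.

Highest-frequency component: 53.5 MHz.
Nyquist rate = 2 × 53.5 MHz = 107 MHz.

107 MHz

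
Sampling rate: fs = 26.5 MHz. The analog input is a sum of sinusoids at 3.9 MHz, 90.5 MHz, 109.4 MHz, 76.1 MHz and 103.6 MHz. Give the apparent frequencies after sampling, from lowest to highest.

fs/2 = 13.25 MHz.
3.9 MHz ≤ fs/2 = 13.25 MHz, passes unchanged.
90.5 MHz mod fs = 11 MHz.
11 MHz ≤ fs/2 = 13.25 MHz, appears at 11 MHz.
109.4 MHz mod fs = 3.4 MHz.
3.4 MHz ≤ fs/2 = 13.25 MHz, appears at 3.4 MHz.
76.1 MHz mod fs = 23.1 MHz.
23.1 MHz > fs/2 = 13.25 MHz, folds to fs − 23.1 MHz = 3.4 MHz.
103.6 MHz mod fs = 24.1 MHz.
24.1 MHz > fs/2 = 13.25 MHz, folds to fs − 24.1 MHz = 2.4 MHz.
Distinct values: {2.4 MHz, 3.4 MHz, 3.9 MHz, 11 MHz}.

2.4 MHz, 3.4 MHz, 3.9 MHz, 11 MHz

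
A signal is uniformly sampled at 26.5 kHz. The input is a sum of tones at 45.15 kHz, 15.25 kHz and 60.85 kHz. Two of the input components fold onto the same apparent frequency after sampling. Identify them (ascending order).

fs/2 = 13.25 kHz.
45.15 kHz mod fs = 18.65 kHz.
18.65 kHz > fs/2 = 13.25 kHz, folds to fs − 18.65 kHz = 7.85 kHz.
15.25 kHz > fs/2 = 13.25 kHz, folds to fs − 15.25 kHz = 11.25 kHz.
60.85 kHz mod fs = 7.85 kHz.
7.85 kHz ≤ fs/2 = 13.25 kHz, appears at 7.85 kHz.
45.15 kHz and 60.85 kHz both map to 7.85 kHz.

45.15 kHz, 60.85 kHz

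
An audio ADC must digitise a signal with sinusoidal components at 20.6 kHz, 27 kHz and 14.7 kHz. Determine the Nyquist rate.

Highest-frequency component: 27 kHz.
Nyquist rate = 2 × 27 kHz = 54 kHz.

54 kHz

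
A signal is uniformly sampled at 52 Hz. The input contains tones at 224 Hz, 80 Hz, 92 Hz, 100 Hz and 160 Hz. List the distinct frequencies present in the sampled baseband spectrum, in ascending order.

4 Hz, 12 Hz, 16 Hz, 24 Hz

fs/2 = 26 Hz.
224 Hz mod fs = 16 Hz.
16 Hz ≤ fs/2 = 26 Hz, appears at 16 Hz.
80 Hz mod fs = 28 Hz.
28 Hz > fs/2 = 26 Hz, folds to fs − 28 Hz = 24 Hz.
92 Hz mod fs = 40 Hz.
40 Hz > fs/2 = 26 Hz, folds to fs − 40 Hz = 12 Hz.
100 Hz mod fs = 48 Hz.
48 Hz > fs/2 = 26 Hz, folds to fs − 48 Hz = 4 Hz.
160 Hz mod fs = 4 Hz.
4 Hz ≤ fs/2 = 26 Hz, appears at 4 Hz.
Distinct values: {4 Hz, 12 Hz, 16 Hz, 24 Hz}.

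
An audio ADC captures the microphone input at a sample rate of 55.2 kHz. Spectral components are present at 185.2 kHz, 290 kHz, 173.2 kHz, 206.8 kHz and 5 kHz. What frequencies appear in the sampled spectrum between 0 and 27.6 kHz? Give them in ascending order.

5 kHz, 7.6 kHz, 14 kHz, 19.6 kHz

fs/2 = 27.6 kHz.
185.2 kHz mod fs = 19.6 kHz.
19.6 kHz ≤ fs/2 = 27.6 kHz, appears at 19.6 kHz.
290 kHz mod fs = 14 kHz.
14 kHz ≤ fs/2 = 27.6 kHz, appears at 14 kHz.
173.2 kHz mod fs = 7.6 kHz.
7.6 kHz ≤ fs/2 = 27.6 kHz, appears at 7.6 kHz.
206.8 kHz mod fs = 41.2 kHz.
41.2 kHz > fs/2 = 27.6 kHz, folds to fs − 41.2 kHz = 14 kHz.
5 kHz ≤ fs/2 = 27.6 kHz, passes unchanged.
Distinct values: {5 kHz, 7.6 kHz, 14 kHz, 19.6 kHz}.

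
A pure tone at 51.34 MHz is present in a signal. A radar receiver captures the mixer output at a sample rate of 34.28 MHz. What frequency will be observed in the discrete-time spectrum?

51.34 MHz mod fs = 17.06 MHz.
17.06 MHz ≤ fs/2 = 17.14 MHz, appears at 17.06 MHz.

17.06 MHz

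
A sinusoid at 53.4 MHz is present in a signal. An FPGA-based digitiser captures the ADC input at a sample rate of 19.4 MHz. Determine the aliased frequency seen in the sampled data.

4.8 MHz

53.4 MHz mod fs = 14.6 MHz.
14.6 MHz > fs/2 = 9.7 MHz, folds to fs − 14.6 MHz = 4.8 MHz.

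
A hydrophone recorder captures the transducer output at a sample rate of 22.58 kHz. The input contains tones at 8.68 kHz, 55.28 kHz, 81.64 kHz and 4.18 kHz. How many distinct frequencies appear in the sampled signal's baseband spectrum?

fs/2 = 11.29 kHz.
8.68 kHz ≤ fs/2 = 11.29 kHz, passes unchanged.
55.28 kHz mod fs = 10.12 kHz.
10.12 kHz ≤ fs/2 = 11.29 kHz, appears at 10.12 kHz.
81.64 kHz mod fs = 13.9 kHz.
13.9 kHz > fs/2 = 11.29 kHz, folds to fs − 13.9 kHz = 8.68 kHz.
4.18 kHz ≤ fs/2 = 11.29 kHz, passes unchanged.
Distinct values: {4.18 kHz, 8.68 kHz, 10.12 kHz} → 3.

3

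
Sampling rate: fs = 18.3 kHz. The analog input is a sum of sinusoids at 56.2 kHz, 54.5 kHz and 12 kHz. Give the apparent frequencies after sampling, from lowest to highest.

fs/2 = 9.15 kHz.
56.2 kHz mod fs = 1.3 kHz.
1.3 kHz ≤ fs/2 = 9.15 kHz, appears at 1.3 kHz.
54.5 kHz mod fs = 17.9 kHz.
17.9 kHz > fs/2 = 9.15 kHz, folds to fs − 17.9 kHz = 0.4 kHz.
12 kHz > fs/2 = 9.15 kHz, folds to fs − 12 kHz = 6.3 kHz.
Distinct values: {0.4 kHz, 1.3 kHz, 6.3 kHz}.

0.4 kHz, 1.3 kHz, 6.3 kHz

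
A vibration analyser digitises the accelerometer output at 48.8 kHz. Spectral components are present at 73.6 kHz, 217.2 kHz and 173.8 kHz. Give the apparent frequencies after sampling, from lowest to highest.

21.4 kHz, 22 kHz, 24 kHz

fs/2 = 24.4 kHz.
73.6 kHz mod fs = 24.8 kHz.
24.8 kHz > fs/2 = 24.4 kHz, folds to fs − 24.8 kHz = 24 kHz.
217.2 kHz mod fs = 22 kHz.
22 kHz ≤ fs/2 = 24.4 kHz, appears at 22 kHz.
173.8 kHz mod fs = 27.4 kHz.
27.4 kHz > fs/2 = 24.4 kHz, folds to fs − 27.4 kHz = 21.4 kHz.
Distinct values: {21.4 kHz, 22 kHz, 24 kHz}.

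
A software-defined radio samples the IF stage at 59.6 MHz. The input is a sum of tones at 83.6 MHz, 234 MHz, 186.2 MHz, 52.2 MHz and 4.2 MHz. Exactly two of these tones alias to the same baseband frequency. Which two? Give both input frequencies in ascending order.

52.2 MHz, 186.2 MHz

fs/2 = 29.8 MHz.
83.6 MHz mod fs = 24 MHz.
24 MHz ≤ fs/2 = 29.8 MHz, appears at 24 MHz.
234 MHz mod fs = 55.2 MHz.
55.2 MHz > fs/2 = 29.8 MHz, folds to fs − 55.2 MHz = 4.4 MHz.
186.2 MHz mod fs = 7.4 MHz.
7.4 MHz ≤ fs/2 = 29.8 MHz, appears at 7.4 MHz.
52.2 MHz > fs/2 = 29.8 MHz, folds to fs − 52.2 MHz = 7.4 MHz.
4.2 MHz ≤ fs/2 = 29.8 MHz, passes unchanged.
52.2 MHz and 186.2 MHz both map to 7.4 MHz.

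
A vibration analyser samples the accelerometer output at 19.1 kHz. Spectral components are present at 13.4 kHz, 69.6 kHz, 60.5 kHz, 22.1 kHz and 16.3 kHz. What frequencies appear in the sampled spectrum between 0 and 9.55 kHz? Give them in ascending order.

fs/2 = 9.55 kHz.
13.4 kHz > fs/2 = 9.55 kHz, folds to fs − 13.4 kHz = 5.7 kHz.
69.6 kHz mod fs = 12.3 kHz.
12.3 kHz > fs/2 = 9.55 kHz, folds to fs − 12.3 kHz = 6.8 kHz.
60.5 kHz mod fs = 3.2 kHz.
3.2 kHz ≤ fs/2 = 9.55 kHz, appears at 3.2 kHz.
22.1 kHz mod fs = 3 kHz.
3 kHz ≤ fs/2 = 9.55 kHz, appears at 3 kHz.
16.3 kHz > fs/2 = 9.55 kHz, folds to fs − 16.3 kHz = 2.8 kHz.
Distinct values: {2.8 kHz, 3 kHz, 3.2 kHz, 5.7 kHz, 6.8 kHz}.

2.8 kHz, 3 kHz, 3.2 kHz, 5.7 kHz, 6.8 kHz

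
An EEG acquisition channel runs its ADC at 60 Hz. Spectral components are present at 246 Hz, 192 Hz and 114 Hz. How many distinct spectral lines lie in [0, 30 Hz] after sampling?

fs/2 = 30 Hz.
246 Hz mod fs = 6 Hz.
6 Hz ≤ fs/2 = 30 Hz, appears at 6 Hz.
192 Hz mod fs = 12 Hz.
12 Hz ≤ fs/2 = 30 Hz, appears at 12 Hz.
114 Hz mod fs = 54 Hz.
54 Hz > fs/2 = 30 Hz, folds to fs − 54 Hz = 6 Hz.
Distinct values: {6 Hz, 12 Hz} → 2.

2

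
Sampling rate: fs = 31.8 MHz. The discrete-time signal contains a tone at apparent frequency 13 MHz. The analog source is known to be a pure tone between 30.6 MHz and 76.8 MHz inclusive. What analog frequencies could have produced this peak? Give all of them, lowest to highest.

Frequencies that alias to 13 MHz are k·fs ± 13 MHz for integer k ≥ 0.
k=0: 13 MHz.
k=1: 18.8 MHz, 44.8 MHz.
k=2: 50.6 MHz, 76.6 MHz.
k=3: 82.4 MHz, 108.4 MHz.
Within [30.6 MHz, 76.8 MHz]: 44.8 MHz, 50.6 MHz, 76.6 MHz.

44.8 MHz, 50.6 MHz, 76.6 MHz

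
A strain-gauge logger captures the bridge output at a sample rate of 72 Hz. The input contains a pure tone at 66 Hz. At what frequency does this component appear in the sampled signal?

6 Hz

66 Hz > fs/2 = 36 Hz, folds to fs − 66 Hz = 6 Hz.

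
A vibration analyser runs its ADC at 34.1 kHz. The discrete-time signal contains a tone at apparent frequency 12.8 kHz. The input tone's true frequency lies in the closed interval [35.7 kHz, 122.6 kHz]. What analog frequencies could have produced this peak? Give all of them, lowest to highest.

46.9 kHz, 55.4 kHz, 81 kHz, 89.5 kHz, 115.1 kHz

Frequencies that alias to 12.8 kHz are k·fs ± 12.8 kHz for integer k ≥ 0.
k=0: 12.8 kHz.
k=1: 21.3 kHz, 46.9 kHz.
k=2: 55.4 kHz, 81 kHz.
k=3: 89.5 kHz, 115.1 kHz.
k=4: 123.6 kHz, 149.2 kHz.
Within [35.7 kHz, 122.6 kHz]: 46.9 kHz, 55.4 kHz, 81 kHz, 89.5 kHz, 115.1 kHz.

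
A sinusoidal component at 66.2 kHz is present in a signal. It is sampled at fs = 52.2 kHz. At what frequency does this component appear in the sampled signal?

66.2 kHz mod fs = 14 kHz.
14 kHz ≤ fs/2 = 26.1 kHz, appears at 14 kHz.

14 kHz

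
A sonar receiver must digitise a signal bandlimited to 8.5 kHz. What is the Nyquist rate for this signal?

Nyquist rate = 2 × 8.5 kHz = 17 kHz.

17 kHz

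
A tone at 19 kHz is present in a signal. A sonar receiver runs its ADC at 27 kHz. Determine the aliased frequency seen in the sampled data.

8 kHz

19 kHz > fs/2 = 13.5 kHz, folds to fs − 19 kHz = 8 kHz.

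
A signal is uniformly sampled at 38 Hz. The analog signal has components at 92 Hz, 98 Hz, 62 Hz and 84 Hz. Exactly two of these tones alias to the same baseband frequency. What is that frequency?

fs/2 = 19 Hz.
92 Hz mod fs = 16 Hz.
16 Hz ≤ fs/2 = 19 Hz, appears at 16 Hz.
98 Hz mod fs = 22 Hz.
22 Hz > fs/2 = 19 Hz, folds to fs − 22 Hz = 16 Hz.
62 Hz mod fs = 24 Hz.
24 Hz > fs/2 = 19 Hz, folds to fs − 24 Hz = 14 Hz.
84 Hz mod fs = 8 Hz.
8 Hz ≤ fs/2 = 19 Hz, appears at 8 Hz.
92 Hz and 98 Hz both map to 16 Hz.

16 Hz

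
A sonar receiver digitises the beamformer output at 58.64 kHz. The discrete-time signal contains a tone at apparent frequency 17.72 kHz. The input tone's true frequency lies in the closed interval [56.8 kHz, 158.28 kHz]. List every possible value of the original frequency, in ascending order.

Frequencies that alias to 17.72 kHz are k·fs ± 17.72 kHz for integer k ≥ 0.
k=0: 17.72 kHz.
k=1: 40.92 kHz, 76.36 kHz.
k=2: 99.56 kHz, 135 kHz.
k=3: 158.2 kHz, 193.64 kHz.
k=4: 216.84 kHz, 252.28 kHz.
Within [56.8 kHz, 158.28 kHz]: 76.36 kHz, 99.56 kHz, 135 kHz, 158.2 kHz.

76.36 kHz, 99.56 kHz, 135 kHz, 158.2 kHz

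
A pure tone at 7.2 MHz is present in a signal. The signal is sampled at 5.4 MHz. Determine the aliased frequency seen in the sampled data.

7.2 MHz mod fs = 1.8 MHz.
1.8 MHz ≤ fs/2 = 2.7 MHz, appears at 1.8 MHz.

1.8 MHz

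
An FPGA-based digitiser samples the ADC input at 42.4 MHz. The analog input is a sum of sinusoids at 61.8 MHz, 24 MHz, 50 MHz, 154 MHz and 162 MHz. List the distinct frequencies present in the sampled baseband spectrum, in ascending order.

7.6 MHz, 15.6 MHz, 18.4 MHz, 19.4 MHz

fs/2 = 21.2 MHz.
61.8 MHz mod fs = 19.4 MHz.
19.4 MHz ≤ fs/2 = 21.2 MHz, appears at 19.4 MHz.
24 MHz > fs/2 = 21.2 MHz, folds to fs − 24 MHz = 18.4 MHz.
50 MHz mod fs = 7.6 MHz.
7.6 MHz ≤ fs/2 = 21.2 MHz, appears at 7.6 MHz.
154 MHz mod fs = 26.8 MHz.
26.8 MHz > fs/2 = 21.2 MHz, folds to fs − 26.8 MHz = 15.6 MHz.
162 MHz mod fs = 34.8 MHz.
34.8 MHz > fs/2 = 21.2 MHz, folds to fs − 34.8 MHz = 7.6 MHz.
Distinct values: {7.6 MHz, 15.6 MHz, 18.4 MHz, 19.4 MHz}.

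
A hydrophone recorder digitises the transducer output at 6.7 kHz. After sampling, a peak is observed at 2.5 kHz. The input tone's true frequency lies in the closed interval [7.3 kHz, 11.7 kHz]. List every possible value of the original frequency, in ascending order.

9.2 kHz, 10.9 kHz

Frequencies that alias to 2.5 kHz are k·fs ± 2.5 kHz for integer k ≥ 0.
k=0: 2.5 kHz.
k=1: 4.2 kHz, 9.2 kHz.
k=2: 10.9 kHz, 15.9 kHz.
k=3: 17.6 kHz, 22.6 kHz.
Within [7.3 kHz, 11.7 kHz]: 9.2 kHz, 10.9 kHz.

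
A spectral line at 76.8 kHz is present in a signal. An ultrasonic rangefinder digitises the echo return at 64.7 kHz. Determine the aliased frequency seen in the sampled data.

12.1 kHz

76.8 kHz mod fs = 12.1 kHz.
12.1 kHz ≤ fs/2 = 32.35 kHz, appears at 12.1 kHz.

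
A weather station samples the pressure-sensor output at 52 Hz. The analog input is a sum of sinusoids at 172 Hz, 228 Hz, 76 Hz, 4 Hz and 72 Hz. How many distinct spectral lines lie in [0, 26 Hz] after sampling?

4

fs/2 = 26 Hz.
172 Hz mod fs = 16 Hz.
16 Hz ≤ fs/2 = 26 Hz, appears at 16 Hz.
228 Hz mod fs = 20 Hz.
20 Hz ≤ fs/2 = 26 Hz, appears at 20 Hz.
76 Hz mod fs = 24 Hz.
24 Hz ≤ fs/2 = 26 Hz, appears at 24 Hz.
4 Hz ≤ fs/2 = 26 Hz, passes unchanged.
72 Hz mod fs = 20 Hz.
20 Hz ≤ fs/2 = 26 Hz, appears at 20 Hz.
Distinct values: {4 Hz, 16 Hz, 20 Hz, 24 Hz} → 4.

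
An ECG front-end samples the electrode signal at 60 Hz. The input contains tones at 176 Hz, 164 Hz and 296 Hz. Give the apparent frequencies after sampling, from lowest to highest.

4 Hz, 16 Hz

fs/2 = 30 Hz.
176 Hz mod fs = 56 Hz.
56 Hz > fs/2 = 30 Hz, folds to fs − 56 Hz = 4 Hz.
164 Hz mod fs = 44 Hz.
44 Hz > fs/2 = 30 Hz, folds to fs − 44 Hz = 16 Hz.
296 Hz mod fs = 56 Hz.
56 Hz > fs/2 = 30 Hz, folds to fs − 56 Hz = 4 Hz.
Distinct values: {4 Hz, 16 Hz}.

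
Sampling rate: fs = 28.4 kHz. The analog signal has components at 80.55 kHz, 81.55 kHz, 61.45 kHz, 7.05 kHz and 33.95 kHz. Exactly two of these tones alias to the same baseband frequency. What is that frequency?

4.65 kHz

fs/2 = 14.2 kHz.
80.55 kHz mod fs = 23.75 kHz.
23.75 kHz > fs/2 = 14.2 kHz, folds to fs − 23.75 kHz = 4.65 kHz.
81.55 kHz mod fs = 24.75 kHz.
24.75 kHz > fs/2 = 14.2 kHz, folds to fs − 24.75 kHz = 3.65 kHz.
61.45 kHz mod fs = 4.65 kHz.
4.65 kHz ≤ fs/2 = 14.2 kHz, appears at 4.65 kHz.
7.05 kHz ≤ fs/2 = 14.2 kHz, passes unchanged.
33.95 kHz mod fs = 5.55 kHz.
5.55 kHz ≤ fs/2 = 14.2 kHz, appears at 5.55 kHz.
61.45 kHz and 80.55 kHz both map to 4.65 kHz.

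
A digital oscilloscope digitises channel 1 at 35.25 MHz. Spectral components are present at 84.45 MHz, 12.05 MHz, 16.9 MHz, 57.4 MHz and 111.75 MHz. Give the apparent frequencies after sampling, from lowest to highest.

6 MHz, 12.05 MHz, 13.1 MHz, 13.95 MHz, 16.9 MHz

fs/2 = 17.625 MHz.
84.45 MHz mod fs = 13.95 MHz.
13.95 MHz ≤ fs/2 = 17.625 MHz, appears at 13.95 MHz.
12.05 MHz ≤ fs/2 = 17.625 MHz, passes unchanged.
16.9 MHz ≤ fs/2 = 17.625 MHz, passes unchanged.
57.4 MHz mod fs = 22.15 MHz.
22.15 MHz > fs/2 = 17.625 MHz, folds to fs − 22.15 MHz = 13.1 MHz.
111.75 MHz mod fs = 6 MHz.
6 MHz ≤ fs/2 = 17.625 MHz, appears at 6 MHz.
Distinct values: {6 MHz, 12.05 MHz, 13.1 MHz, 13.95 MHz, 16.9 MHz}.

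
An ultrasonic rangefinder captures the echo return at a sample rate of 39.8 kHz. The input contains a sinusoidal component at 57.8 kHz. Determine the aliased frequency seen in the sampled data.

18 kHz

57.8 kHz mod fs = 18 kHz.
18 kHz ≤ fs/2 = 19.9 kHz, appears at 18 kHz.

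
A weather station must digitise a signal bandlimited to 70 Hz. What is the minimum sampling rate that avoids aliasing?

Nyquist rate = 2 × 70 Hz = 140 Hz.

140 Hz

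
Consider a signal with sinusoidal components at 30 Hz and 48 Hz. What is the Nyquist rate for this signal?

96 Hz

Highest-frequency component: 48 Hz.
Nyquist rate = 2 × 48 Hz = 96 Hz.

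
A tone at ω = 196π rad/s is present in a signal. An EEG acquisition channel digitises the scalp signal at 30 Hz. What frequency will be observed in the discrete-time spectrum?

ω = 196π rad/s → f = ω/(2π) = 98 Hz.
98 Hz mod fs = 8 Hz.
8 Hz ≤ fs/2 = 15 Hz, appears at 8 Hz.

8 Hz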